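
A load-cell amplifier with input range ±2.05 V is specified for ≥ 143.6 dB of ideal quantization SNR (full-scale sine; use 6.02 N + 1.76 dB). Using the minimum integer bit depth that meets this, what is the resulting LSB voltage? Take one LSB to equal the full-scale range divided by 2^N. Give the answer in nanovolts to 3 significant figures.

Span: 2.05 V − (-2.05 V) = 4.1 V.
Solving 6.02 N ≥ 143.6 − 1.76: N ≥ 23.561. Round up → N = 24.
LSB = 4.1 V / 2^24 = 244 nV.

244 nV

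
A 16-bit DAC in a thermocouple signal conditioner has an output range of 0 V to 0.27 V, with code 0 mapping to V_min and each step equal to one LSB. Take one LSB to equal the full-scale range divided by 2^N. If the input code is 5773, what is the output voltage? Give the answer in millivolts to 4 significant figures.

23.78 mV

Full-scale range = 0.27 V. LSB = 0.27 V / 2^16.
V_out = V_min + code × LSB = 0 V + 5773 × 0.27 V / 65536
      = 0 V + 0.0237840 V = 0.0237840 V.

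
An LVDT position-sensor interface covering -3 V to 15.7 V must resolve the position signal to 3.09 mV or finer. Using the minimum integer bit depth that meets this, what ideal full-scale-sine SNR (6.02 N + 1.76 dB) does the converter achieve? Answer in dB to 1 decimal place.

80.0 dB

Range = 15.7 − (-3) = 18.7 V.
Need 2^N ≥ 18.7 V / 3.09 mV = 6052 → N_min = 13.
6.02(13) + 1.76 = 80.02 dB.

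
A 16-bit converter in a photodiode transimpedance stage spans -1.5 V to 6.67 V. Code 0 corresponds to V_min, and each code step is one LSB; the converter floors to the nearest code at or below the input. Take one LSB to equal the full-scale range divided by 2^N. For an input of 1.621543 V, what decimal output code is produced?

Range = 6.67 − (-1.5) = 8.17 V. LSB = 8.17 V / 2^16 ≈ 124.7 µV.
code = ⌊(V_in − V_min)/LSB⌋ = ⌊(V_in − V_min) × 2^16 / range⌋
     = ⌊(1.621543 − (-1.5)) × 65536 / 8.17⌋ = ⌊3.121543 × 65536/8.17⌋
     = ⌊25039.589⌋ = 25039.

25039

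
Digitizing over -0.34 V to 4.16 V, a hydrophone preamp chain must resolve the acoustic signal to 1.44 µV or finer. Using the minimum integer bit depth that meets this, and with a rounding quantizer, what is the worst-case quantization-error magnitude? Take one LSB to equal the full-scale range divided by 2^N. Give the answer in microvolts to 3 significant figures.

0.536 µV

Full-scale range = 4.16 V − (-0.34 V) = 4.5 V.
Levels needed ≥ 4.5/1.44 µV = 3.125e6. 2^22 = 4194304 suffices, so N_min = 22.
One LSB is 4.5 V / 4194304 = 1.0729 µV.
Max error for round-to-nearest is LSB/2 = 0.536 µV.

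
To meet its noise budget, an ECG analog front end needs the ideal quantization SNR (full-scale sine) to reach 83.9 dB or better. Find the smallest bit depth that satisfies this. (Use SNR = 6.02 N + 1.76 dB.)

14 bits

Solving 6.02 N ≥ 83.9 − 1.76: N ≥ 13.645. Round up → N = 14.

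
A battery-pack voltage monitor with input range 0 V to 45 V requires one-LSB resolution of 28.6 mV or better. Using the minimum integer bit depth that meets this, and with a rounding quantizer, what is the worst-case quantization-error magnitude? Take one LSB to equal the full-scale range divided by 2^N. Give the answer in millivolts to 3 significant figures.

11.0 mV

Full-scale range = 45 V.
Levels needed ≥ 45/28.6 mV = 1573. 2^11 = 2048 suffices, so N_min = 11.
One LSB is 45 V / 2048 = 21.973 mV.
|e|_max = LSB/2 = 11.0 mV.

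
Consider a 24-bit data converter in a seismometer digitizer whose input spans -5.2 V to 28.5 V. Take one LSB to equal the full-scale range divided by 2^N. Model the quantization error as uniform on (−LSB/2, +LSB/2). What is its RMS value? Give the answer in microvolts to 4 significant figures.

Span: 28.5 V − (-5.2 V) = 33.7 V.
LSB = 33.7 V ÷ 2^24 = 33.7/16777216 V = 2.00868 µV.
RMS of a uniform error over width LSB is LSB/√12 = 0.5799 µV.

0.5799 µV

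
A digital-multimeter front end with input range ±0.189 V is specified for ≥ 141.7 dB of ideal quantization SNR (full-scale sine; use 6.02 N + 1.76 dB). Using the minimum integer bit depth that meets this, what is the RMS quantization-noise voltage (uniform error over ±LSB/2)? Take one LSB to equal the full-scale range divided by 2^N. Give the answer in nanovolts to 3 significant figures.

6.50 nV

The full-scale span is 0.189 − (-0.189) = 0.378 V.
Required N = ⌈(141.7 − 1.76)/6.02⌉ = ⌈23.246⌉ = 24.
LSB = 0.378 V ÷ 2^24 = 0.378/16777216 V = 22.531 nV.
σ_q = LSB/√12 = 22.531 nV/3.4641 = 6.50 nV.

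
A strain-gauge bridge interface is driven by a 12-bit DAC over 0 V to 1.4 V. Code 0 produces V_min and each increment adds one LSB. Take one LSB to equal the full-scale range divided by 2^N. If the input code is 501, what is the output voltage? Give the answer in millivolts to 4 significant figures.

171.2 mV

Span = 1.4 V. LSB = 1.4 V / 2^12.
V_out = V_min + code × LSB = 0 V + 501 × 1.4 V / 4096
      = 0 + 0.171240 = 0.171240 V.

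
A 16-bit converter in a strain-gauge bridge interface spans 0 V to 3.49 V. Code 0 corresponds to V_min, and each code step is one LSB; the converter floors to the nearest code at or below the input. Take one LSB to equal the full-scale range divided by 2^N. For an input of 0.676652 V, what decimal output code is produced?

V_FS = 3.49 V. LSB = 3.49 V / 2^16 ≈ 53.25 µV.
code = ⌊(V_in − V_min)/LSB⌋ = ⌊(V_in − V_min) × 2^16 / range⌋
     = ⌊(0.676652 − (0)) × 65536 / 3.49⌋ = ⌊0.676652 × 65536/3.49⌋
     = ⌊12706.322⌋ = 12706.

12706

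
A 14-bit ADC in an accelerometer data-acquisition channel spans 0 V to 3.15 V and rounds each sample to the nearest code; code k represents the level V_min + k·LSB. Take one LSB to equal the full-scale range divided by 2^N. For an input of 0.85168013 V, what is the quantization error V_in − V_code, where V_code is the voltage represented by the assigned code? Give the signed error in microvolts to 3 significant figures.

Span = 3.15 V. LSB = 3.15 V / 2^14 ≈ 192.3 µV.
(0.85168013 − (0)) / LSB = 0.85168013 × 16384/3.15 = 4429.8182. Nearest integer: k = 4430.
V_code = 0 + (4430/16384) × 3.15 = 0.85171508789 V.
V_in − V_code = 0.85168013 − (0.85171508789) = −35.0 µV.

−35.0 µV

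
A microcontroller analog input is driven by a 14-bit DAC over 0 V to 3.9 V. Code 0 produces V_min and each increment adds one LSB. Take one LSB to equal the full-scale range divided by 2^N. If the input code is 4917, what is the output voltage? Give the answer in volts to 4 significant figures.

Span = 3.9 V. LSB = 3.9 V / 2^14.
V_out = V_min + code × LSB = 0 V + 4917 × 3.9 V / 16384
      = 0 + 1.17043 = 1.17043 V.

1.170 V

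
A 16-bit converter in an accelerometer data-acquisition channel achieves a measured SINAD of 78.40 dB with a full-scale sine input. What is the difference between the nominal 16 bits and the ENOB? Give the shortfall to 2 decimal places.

3.27 bits

ENOB = (SINAD − 1.76)/6.02 = (78.40 − 1.76)/6.02 = 12.7309 bits.
16 − 12.7309 = 3.27 bits below nominal.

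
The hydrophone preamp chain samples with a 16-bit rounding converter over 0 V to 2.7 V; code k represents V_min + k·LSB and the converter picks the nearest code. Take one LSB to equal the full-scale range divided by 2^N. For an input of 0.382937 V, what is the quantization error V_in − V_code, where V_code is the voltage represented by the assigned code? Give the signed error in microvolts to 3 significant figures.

Full-scale range = 2.7 V. LSB = 2.7 V / 2^16 ≈ 41.20 µV.
Position in LSBs: (0.382937 − (0)) × 65536/2.7 = 9294.8738; rounding gives k = 9295.
Reconstructed level: 0 + 9295 × 2.7/65536 V = 0.38294219971 V.
e = 0.382937 − (0.38294219971) = −5.20 µV.

−5.20 µV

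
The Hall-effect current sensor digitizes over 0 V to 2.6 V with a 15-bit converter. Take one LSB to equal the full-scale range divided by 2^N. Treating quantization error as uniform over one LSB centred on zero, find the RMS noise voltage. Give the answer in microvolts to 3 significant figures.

Span = 2.6 V.
One LSB is 2.6 V / 32768 = 79.346 µV.
V_rms = LSB/√12 = 79.346 µV / √12 = 22.9 µV.

22.9 µV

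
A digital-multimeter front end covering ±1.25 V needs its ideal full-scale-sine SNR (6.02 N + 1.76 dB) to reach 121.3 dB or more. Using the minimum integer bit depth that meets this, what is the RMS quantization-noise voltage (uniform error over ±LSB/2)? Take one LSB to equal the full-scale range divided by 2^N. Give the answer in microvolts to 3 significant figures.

0.688 µV

Full-scale range = 1.25 V − (-1.25 V) = 2.5 V.
6.02 N + 1.76 ≥ 121.3 gives N ≥ 19.857, so the minimum integer is 20.
Step size = 2.5/1048576 V = 2.3842 µV.
RMS noise = LSB/√12 = 0.688 µV.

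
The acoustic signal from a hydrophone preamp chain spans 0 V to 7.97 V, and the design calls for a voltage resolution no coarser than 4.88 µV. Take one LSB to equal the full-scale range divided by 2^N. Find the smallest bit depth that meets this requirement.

Range is 7.97 V.
Required number of levels: 7.97/4.88 µV = 1.6332e6; smallest N with 2^N ≥ that is 21.

21 bits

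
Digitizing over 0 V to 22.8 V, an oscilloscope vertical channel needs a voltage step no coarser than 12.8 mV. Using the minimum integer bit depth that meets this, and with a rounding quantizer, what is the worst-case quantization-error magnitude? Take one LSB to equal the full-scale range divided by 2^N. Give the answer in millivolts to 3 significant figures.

5.57 mV

Span = 22.8 V.
Required number of levels: 22.8/12.8 mV = 1781.2; smallest N with 2^N ≥ that is 11.
LSB = 22.8 V ÷ 2^11 = 22.8/2048 V = 11.133 mV.
|e|_max = LSB/2 = 5.57 mV.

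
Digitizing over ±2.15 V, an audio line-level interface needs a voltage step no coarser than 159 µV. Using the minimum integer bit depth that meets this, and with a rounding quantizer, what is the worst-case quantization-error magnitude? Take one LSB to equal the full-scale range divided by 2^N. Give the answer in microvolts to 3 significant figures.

The full-scale span is 2.15 − (-2.15) = 4.3 V.
Need 2^N ≥ 4.3 V / 159 µV = 27040 → N_min = 15.
Step size = 4.3/32768 V = 131.23 µV.
|e|_max = LSB/2 = 65.6 µV.

65.6 µV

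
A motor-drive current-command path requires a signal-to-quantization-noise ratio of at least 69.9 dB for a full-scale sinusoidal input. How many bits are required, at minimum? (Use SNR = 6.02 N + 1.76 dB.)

12 bits

Solving 6.02 N ≥ 69.9 − 1.76: N ≥ 11.319. Round up → N = 12.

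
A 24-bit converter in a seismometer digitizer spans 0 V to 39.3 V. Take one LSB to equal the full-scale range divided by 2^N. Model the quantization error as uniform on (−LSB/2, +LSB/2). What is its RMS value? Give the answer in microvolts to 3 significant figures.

0.676 µV

Span = 39.3 V.
Step size = 39.3/16777216 V = 2.3425 µV.
For a uniform distribution on [−LSB/2, +LSB/2], V_rms = LSB/√12 = 2.3425 µV/3.4641 = 0.676 µV.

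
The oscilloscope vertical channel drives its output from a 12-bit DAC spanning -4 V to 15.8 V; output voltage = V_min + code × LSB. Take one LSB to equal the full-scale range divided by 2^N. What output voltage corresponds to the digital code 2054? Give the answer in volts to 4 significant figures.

5.929 V

Range = 15.8 − (-4) = 19.8 V. LSB = 19.8 V / 2^12.
V_out = V_min + code × LSB = -4 V + 2054 × 19.8 V / 4096
      = -4 + 9.92900 = 5.92900 V.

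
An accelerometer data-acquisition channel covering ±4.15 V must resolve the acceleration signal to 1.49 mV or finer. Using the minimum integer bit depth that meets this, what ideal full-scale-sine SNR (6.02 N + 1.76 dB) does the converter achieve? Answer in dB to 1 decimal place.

Range = 4.15 − (-4.15) = 8.3 V.
Levels needed ≥ 8.3/1.49 mV = 5570. 2^13 = 8192 suffices, so N_min = 13.
Ideal SNR at N = 13: 6.02·13 + 1.76 = 80.0 dB.

80.0 dB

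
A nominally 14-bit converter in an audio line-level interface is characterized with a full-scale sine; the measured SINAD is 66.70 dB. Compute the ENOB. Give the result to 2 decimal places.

ENOB = (SINAD − 1.76) / 6.02 = (66.70 − 1.76) / 6.02 = 64.94 / 6.02 = 10.7874.

10.79 bits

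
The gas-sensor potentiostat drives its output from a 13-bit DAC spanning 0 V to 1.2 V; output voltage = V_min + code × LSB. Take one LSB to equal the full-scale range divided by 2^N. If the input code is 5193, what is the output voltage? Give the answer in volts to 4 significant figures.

V_FS = 1.2 V. LSB = 1.2 V / 2^13.
V_out = V_min + code × LSB = 0 V + 5193 × 1.2 V / 8192
      = 0 V + 0.760693 V = 0.760693 V.

0.7607 V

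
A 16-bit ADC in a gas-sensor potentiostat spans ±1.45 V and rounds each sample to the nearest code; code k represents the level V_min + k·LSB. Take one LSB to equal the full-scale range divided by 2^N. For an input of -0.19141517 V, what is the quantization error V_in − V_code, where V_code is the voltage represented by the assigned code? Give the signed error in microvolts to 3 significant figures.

+12.4 µV

Full-scale range = 1.45 V − (-1.45 V) = 2.9 V. LSB = 2.9 V / 2^16 ≈ 44.25 µV.
(V_in − V_min)/LSB = (-0.19141517 − (-1.45)) × 65536/2.9 = 28442.2812 → nearest code k = 28442.
V_code = -1.45 + (28442/65536) × 2.9 = -0.19142761230 V.
V_in − V_code = -0.19141517 − (-0.19142761230) = +12.4 µV.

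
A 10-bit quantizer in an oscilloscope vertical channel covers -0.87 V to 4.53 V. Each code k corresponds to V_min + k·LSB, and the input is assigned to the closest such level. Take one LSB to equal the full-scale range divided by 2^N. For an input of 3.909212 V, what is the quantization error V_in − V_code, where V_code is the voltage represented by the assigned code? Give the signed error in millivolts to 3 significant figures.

Range = 4.53 − (-0.87) = 5.4 V. LSB = 5.4 V / 2^10 ≈ 5.273 mV.
Position in LSBs: (3.909212 − (-0.87)) × 1024/5.4 = 906.2802; rounding gives k = 906.
Reconstructed level: -0.87 + 906 × 5.4/1024 V = 3.907734375 V.
Error = V_in − V_code = 3.909212 − (3.907734375) = +1.48 mV.

+1.48 mV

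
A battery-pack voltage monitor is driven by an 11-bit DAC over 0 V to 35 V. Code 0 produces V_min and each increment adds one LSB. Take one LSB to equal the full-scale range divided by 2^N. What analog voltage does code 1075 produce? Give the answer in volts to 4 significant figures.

18.37 V

Span = 35 V. LSB = 35 V / 2^11.
V_out = V_min + code × LSB = 0 V + 1075 × 35 V / 2048
      = 0 V + 18.3716 V = 18.3716 V.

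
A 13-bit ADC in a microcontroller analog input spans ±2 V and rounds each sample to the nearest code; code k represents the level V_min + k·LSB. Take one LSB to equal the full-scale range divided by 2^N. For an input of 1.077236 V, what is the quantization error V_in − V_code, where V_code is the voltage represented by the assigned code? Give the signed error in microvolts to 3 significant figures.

Full-scale range = 2 V − (-2 V) = 4 V. LSB = 4 V / 2^13 ≈ 488.3 µV.
(V_in − V_min)/LSB = (1.077236 − (-2)) × 8192/4 = 6302.1793 → nearest code k = 6302.
Reconstructed level: -2 + 6302 × 4/8192 V = 1.077148438 V.
Error = V_in − V_code = 1.077236 − (1.077148438) = +87.6 µV.

+87.6 µV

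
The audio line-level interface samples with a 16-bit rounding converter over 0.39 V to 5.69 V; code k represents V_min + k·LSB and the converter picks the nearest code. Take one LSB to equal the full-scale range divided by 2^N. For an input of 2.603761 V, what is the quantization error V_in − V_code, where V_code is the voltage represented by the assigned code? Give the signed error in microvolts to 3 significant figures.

−17.7 µV

Full-scale range = 5.69 V − (0.39 V) = 5.3 V. LSB = 5.3 V / 2^16 ≈ 80.87 µV.
(2.603761 − (0.39)) / LSB = 2.213761 × 65536/5.3 = 27373.7813. Nearest integer: k = 27374.
Reconstructed level: 0.39 + 27374 × 5.3/65536 V = 2.6037786865 V.
V_in − V_code = 2.603761 − (2.6037786865) = −17.7 µV.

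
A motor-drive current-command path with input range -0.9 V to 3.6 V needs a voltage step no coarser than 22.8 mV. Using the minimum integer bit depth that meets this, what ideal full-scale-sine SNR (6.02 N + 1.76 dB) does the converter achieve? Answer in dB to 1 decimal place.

49.9 dB

The full-scale span is 3.6 − (-0.9) = 4.5 V.
Required number of levels: 4.5/22.8 mV = 197.37; smallest N with 2^N ≥ that is 8.
6.02(8) + 1.76 = 49.92 dB.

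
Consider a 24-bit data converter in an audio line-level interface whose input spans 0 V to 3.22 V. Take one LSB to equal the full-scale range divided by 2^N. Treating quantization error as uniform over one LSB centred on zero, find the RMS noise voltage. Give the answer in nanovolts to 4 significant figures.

55.40 nV

Range is 3.22 V.
LSB = 3.22 V / 2^24 = 191.927 nV.
RMS of a uniform error over width LSB is LSB/√12 = 55.40 nV.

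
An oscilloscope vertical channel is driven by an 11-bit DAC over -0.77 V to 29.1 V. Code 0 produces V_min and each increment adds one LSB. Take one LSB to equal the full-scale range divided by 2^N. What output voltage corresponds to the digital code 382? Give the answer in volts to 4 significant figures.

4.801 V

Full-scale range = 29.1 V − (-0.77 V) = 29.87 V. LSB = 29.87 V / 2^11.
Output = V_min + (382/2048) × range = -0.77 + 0.186523 × 29.87 V
      = -0.77 V + 5.57146 V = 4.80146 V.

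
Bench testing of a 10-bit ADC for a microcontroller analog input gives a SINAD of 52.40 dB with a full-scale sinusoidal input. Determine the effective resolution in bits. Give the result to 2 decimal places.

ENOB = (SINAD − 1.76) / 6.02 = (52.40 − 1.76) / 6.02 = 50.64 / 6.02 = 8.4120.

8.41 bits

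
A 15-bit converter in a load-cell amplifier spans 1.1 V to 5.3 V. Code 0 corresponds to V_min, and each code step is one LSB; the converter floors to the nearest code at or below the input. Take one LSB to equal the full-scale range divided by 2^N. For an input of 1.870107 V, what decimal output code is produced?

6008

Full-scale range = 5.3 V − (1.1 V) = 4.2 V. LSB = 4.2 V / 2^15 ≈ 128.2 µV.
V_in − V_min = 1.870107 − (1.1) = 0.770107 V.
Divide by LSB: 0.770107 × 32768/4.2 = 6008.3015.
Truncating gives code 6008.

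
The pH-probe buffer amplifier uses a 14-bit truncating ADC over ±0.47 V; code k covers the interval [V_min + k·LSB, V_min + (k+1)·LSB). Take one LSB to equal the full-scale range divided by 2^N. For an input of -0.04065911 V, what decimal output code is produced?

7483

The full-scale span is 0.47 − (-0.47) = 0.94 V. LSB = 0.94 V / 2^14 ≈ 57.37 µV.
code = ⌊(V_in − V_min)/LSB⌋ = ⌊(V_in − V_min) × 2^14 / range⌋
     = ⌊(-0.04065911 − (-0.47)) × 16384 / 0.94⌋ = ⌊0.42934089 × 16384/0.94⌋
     = ⌊7483.320⌋ = 7483.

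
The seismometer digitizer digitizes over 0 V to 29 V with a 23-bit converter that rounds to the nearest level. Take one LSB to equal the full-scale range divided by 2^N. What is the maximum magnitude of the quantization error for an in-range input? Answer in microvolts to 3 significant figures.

Range is 29 V.
Step size = 29/8388608 V = 3.4571 µV.
A rounding quantizer has |error| ≤ LSB/2 = 1.73 µV.

1.73 µV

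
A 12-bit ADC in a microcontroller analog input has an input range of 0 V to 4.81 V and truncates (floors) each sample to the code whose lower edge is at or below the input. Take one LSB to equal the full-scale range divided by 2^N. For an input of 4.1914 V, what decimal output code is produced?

3569

Span = 4.81 V. LSB = 4.81 V / 2^12 ≈ 1.174 mV.
V_in − V_min = 4.1914 − (0) = 4.1914 V.
Divide by LSB: 4.1914 × 4096/4.81 = 3569.2254.
Truncating gives code 3569.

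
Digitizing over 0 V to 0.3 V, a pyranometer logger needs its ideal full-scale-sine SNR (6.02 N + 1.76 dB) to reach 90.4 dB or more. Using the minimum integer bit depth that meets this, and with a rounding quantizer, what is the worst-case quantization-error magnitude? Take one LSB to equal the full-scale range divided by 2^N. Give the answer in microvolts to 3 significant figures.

4.58 µV

V_FS = 0.3 V.
Solving 6.02 N ≥ 90.4 − 1.76: N ≥ 14.724. Round up → N = 15.
LSB = 0.3 V ÷ 2^15 = 0.3/32768 V = 9.1553 µV.
Half an LSB is 4.58 µV.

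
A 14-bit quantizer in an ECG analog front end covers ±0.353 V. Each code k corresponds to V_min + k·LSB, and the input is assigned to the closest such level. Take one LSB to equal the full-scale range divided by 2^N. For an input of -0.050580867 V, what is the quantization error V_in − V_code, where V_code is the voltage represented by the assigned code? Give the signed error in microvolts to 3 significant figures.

Span: 0.353 V − (-0.353 V) = 0.706 V. LSB = 0.706 V / 2^14 ≈ 43.09 µV.
Position in LSBs: (-0.050580867 − (-0.353)) × 16384/0.706 = 7018.1800; rounding gives k = 7018.
V_code = -0.353 + (7018/16384) × 0.706 = -0.050588623047 V.
V_in − V_code = -0.050580867 − (-0.050588623047) = +7.76 µV.

+7.76 µV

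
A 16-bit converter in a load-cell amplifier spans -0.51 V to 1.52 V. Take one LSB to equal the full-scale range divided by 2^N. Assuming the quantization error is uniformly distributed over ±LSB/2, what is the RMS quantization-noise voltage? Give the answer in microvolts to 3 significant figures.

8.94 µV

Span: 1.52 V − (-0.51 V) = 2.03 V.
One LSB is 2.03 V / 65536 = 30.975 µV.
σ_q = LSB/√12 = 30.975 µV/3.4641 = 8.94 µV.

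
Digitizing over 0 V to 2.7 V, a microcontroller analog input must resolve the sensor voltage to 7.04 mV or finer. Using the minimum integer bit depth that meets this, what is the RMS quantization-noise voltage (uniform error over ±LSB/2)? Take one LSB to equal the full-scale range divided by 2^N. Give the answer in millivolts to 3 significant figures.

1.52 mV

V_FS = 2.7 V.
Need 2^N ≥ 2.7 V / 7.04 mV = 383.5 → N_min = 9.
LSB = 2.7 V ÷ 2^9 = 2.7/512 V = 5.2734 mV.
V_rms = LSB/√12 = 1.52 mV.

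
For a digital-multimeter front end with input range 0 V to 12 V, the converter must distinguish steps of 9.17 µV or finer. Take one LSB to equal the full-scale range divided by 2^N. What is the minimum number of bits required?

Range is 12 V.
12 V / 9.17 µV = 1.309e6. Since 2^20 = 1048576 and 2^21 = 2097152, N = 21.

21 bits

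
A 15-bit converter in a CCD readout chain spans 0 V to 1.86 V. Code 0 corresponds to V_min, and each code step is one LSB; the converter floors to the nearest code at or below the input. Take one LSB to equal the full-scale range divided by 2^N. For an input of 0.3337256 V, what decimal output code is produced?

5879

Span = 1.86 V. LSB = 1.86 V / 2^15 ≈ 56.76 µV.
code = ⌊(V_in − V_min)/LSB⌋ = ⌊(V_in − V_min) × 2^15 / range⌋
     = ⌊(0.3337256 − (0)) × 32768 / 1.86⌋ = ⌊0.3337256 × 32768/1.86⌋
     = ⌊5879.312⌋ = 5879.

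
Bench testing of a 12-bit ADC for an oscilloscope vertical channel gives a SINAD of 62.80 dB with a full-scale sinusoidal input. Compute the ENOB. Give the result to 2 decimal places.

ENOB = (62.80 − 1.76)/6.02 = 10.1395 bits.

10.14 bits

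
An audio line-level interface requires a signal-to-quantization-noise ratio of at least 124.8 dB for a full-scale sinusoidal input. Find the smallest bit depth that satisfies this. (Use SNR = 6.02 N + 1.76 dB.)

N ≥ (124.8 − 1.76)/6.02 = 20.439 → N_min = 21.

21 bits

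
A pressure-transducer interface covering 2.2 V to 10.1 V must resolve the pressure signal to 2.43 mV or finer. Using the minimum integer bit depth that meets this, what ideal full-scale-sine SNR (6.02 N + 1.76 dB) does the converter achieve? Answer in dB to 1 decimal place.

The full-scale span is 10.1 − (2.2) = 7.9 V.
Levels needed ≥ 7.9/2.43 mV = 3251. 2^12 = 4096 suffices, so N_min = 12.
6.02(12) + 1.76 = 74.00 dB.

74.0 dB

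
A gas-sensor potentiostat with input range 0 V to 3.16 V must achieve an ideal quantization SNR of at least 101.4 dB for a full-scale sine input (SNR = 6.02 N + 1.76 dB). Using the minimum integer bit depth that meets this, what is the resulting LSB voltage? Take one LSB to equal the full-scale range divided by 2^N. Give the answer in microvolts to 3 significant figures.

24.1 µV

V_FS = 3.16 V.
Solving 6.02 N ≥ 101.4 − 1.76: N ≥ 16.551. Round up → N = 17.
One LSB is 3.16 V / 131072 = 24.1 µV.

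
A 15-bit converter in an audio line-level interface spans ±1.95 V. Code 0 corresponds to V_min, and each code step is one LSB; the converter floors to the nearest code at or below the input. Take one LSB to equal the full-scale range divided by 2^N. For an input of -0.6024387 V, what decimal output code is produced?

Span: 1.95 V − (-1.95 V) = 3.9 V. LSB = 3.9 V / 2^15 ≈ 119.0 µV.
V_in − V_min = -0.6024387 − (-1.95) = 1.3475613 V.
Divide by LSB: 1.3475613 × 32768/3.9 = 11322.2791.
Truncating gives code 11322.

11322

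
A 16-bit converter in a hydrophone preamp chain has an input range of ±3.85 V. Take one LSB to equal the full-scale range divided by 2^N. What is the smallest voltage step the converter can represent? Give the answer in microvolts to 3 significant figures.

Range = 3.85 − (-3.85) = 7.7 V.
Number of codes = 2^16 = 65536.
One LSB is 7.7 V / 65536 = 117 µV.

117 µV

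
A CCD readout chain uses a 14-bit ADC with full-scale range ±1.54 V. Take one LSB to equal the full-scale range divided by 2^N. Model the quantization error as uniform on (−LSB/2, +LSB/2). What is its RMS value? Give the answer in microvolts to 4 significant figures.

54.27 µV

Full-scale range = 1.54 V − (-1.54 V) = 3.08 V.
One LSB is 3.08 V / 16384 = 187.988 µV.
σ_q = LSB/√12 = 187.988 µV/3.4641 = 54.27 µV.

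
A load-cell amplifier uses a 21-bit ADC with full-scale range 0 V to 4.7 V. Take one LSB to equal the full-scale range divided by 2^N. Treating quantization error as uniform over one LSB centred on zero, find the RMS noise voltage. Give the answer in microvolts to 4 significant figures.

0.6470 µV

Range is 4.7 V.
One LSB is 4.7 V / 2097152 = 2.24113 µV.
V_rms = LSB/√12 = 2.24113 µV / √12 = 0.6470 µV.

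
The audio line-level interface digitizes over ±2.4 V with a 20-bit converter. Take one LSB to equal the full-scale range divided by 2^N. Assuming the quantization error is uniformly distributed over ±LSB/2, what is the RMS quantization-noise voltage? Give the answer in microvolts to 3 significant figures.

1.32 µV

The full-scale span is 2.4 − (-2.4) = 4.8 V.
One LSB is 4.8 V / 1048576 = 4.5776 µV.
V_rms = LSB/√12 = 4.5776 µV / √12 = 1.32 µV.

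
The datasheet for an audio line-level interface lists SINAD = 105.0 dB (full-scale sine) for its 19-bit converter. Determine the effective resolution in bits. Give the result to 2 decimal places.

(105.0 − 1.76) / 6.02 = 103.24/6.02 = 17.1495 effective bits.

17.15 bits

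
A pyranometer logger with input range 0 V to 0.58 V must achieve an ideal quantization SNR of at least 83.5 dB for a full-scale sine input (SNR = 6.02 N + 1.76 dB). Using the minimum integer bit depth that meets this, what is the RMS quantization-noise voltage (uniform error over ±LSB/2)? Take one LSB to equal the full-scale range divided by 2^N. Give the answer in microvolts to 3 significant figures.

Range is 0.58 V.
Solving 6.02 N ≥ 83.5 − 1.76: N ≥ 13.578. Round up → N = 14.
One LSB is 0.58 V / 16384 = 35.400 µV.
σ_q = LSB/√12 = 35.400 µV/3.4641 = 10.2 µV.

10.2 µV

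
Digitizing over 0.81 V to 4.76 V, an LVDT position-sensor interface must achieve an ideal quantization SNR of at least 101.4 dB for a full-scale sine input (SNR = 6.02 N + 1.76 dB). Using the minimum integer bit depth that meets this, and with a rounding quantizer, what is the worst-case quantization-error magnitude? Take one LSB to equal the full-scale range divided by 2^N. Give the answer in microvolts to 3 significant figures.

15.1 µV

The full-scale span is 4.76 − (0.81) = 3.95 V.
N ≥ (101.4 − 1.76)/6.02 = 16.551 → N_min = 17.
One LSB is 3.95 V / 131072 = 30.136 µV.
|e|_max = LSB/2 = 15.1 µV.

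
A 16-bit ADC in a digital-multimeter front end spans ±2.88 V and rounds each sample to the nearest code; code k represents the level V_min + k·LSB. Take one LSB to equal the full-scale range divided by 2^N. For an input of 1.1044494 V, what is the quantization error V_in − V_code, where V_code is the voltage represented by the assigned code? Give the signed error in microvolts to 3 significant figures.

+15.8 µV

Range = 2.88 − (-2.88) = 5.76 V. LSB = 5.76 V / 2^16 ≈ 87.89 µV.
Position in LSBs: (1.1044494 − (-2.88)) × 65536/5.76 = 45334.1798; rounding gives k = 45334.
V_code = V_min + k × range/2^16 = -2.88 + 45334 × 5.76/65536 = 1.1044335938 V.
e = 1.1044494 − (1.1044335938) = +15.8 µV.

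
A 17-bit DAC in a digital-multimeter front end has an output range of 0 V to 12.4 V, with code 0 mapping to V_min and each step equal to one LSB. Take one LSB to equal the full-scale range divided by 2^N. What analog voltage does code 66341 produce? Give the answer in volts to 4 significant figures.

6.276 V

Range is 12.4 V. LSB = 12.4 V / 2^17.
Output = V_min + (66341/131072) × range = 0 + 0.506142 × 12.4 V
      = 0 V + 6.27616 V = 6.27616 V.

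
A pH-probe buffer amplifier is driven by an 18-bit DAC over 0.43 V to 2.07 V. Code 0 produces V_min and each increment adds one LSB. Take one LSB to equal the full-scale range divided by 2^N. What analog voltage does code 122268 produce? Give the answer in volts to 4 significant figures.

1.195 V

Range = 2.07 − (0.43) = 1.64 V. LSB = 1.64 V / 2^18.
V_out = 0.43 + 122268 × (1.64/262144) V
      = 0.43 + 0.764921 = 1.19492 V.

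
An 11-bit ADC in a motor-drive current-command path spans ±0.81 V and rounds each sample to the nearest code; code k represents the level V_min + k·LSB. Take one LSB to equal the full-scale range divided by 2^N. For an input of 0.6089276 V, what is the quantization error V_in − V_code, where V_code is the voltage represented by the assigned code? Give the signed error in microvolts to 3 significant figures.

−154 µV

Full-scale range = 0.81 V − (-0.81 V) = 1.62 V. LSB = 1.62 V / 2^11 ≈ 0.7910 mV.
(V_in − V_min)/LSB = (0.6089276 − (-0.81)) × 2048/1.62 = 1793.8048 → nearest code k = 1794.
V_code = V_min + k × range/2^11 = -0.81 + 1794 × 1.62/2048 = 0.6090820313 V.
V_in − V_code = 0.6089276 − (0.6090820313) = −154 µV.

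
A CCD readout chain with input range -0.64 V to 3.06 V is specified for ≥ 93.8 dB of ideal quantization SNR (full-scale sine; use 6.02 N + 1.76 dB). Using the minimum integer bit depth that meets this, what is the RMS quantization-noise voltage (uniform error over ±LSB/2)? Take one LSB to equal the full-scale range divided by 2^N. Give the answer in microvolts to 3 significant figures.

Span: 3.06 V − (-0.64 V) = 3.7 V.
Required N = ⌈(93.8 − 1.76)/6.02⌉ = ⌈15.289⌉ = 16.
LSB = 3.7 V ÷ 2^16 = 3.7/65536 V = 56.458 µV.
RMS noise = LSB/√12 = 16.3 µV.

16.3 µV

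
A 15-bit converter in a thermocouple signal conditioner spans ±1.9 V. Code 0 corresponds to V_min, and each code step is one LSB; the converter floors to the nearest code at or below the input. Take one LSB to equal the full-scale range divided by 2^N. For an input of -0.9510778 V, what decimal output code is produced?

Full-scale range = 1.9 V − (-1.9 V) = 3.8 V. LSB = 3.8 V / 2^15 ≈ 116.0 µV.
code = ⌊(V_in − V_min)/LSB⌋ = ⌊(V_in − V_min) × 2^15 / range⌋
     = ⌊(-0.9510778 − (-1.9)) × 32768 / 3.8⌋ = ⌊0.9489222 × 32768/3.8⌋
     = ⌊8182.706⌋ = 8182.

8182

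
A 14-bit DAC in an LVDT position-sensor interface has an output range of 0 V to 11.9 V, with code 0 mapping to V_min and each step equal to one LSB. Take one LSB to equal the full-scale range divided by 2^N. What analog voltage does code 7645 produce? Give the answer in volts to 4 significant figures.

Full-scale range = 11.9 V. LSB = 11.9 V / 2^14.
V_out = 0 + 7645 × (11.9/16384) V
      = 0 + 5.55270 = 5.55270 V.

5.553 V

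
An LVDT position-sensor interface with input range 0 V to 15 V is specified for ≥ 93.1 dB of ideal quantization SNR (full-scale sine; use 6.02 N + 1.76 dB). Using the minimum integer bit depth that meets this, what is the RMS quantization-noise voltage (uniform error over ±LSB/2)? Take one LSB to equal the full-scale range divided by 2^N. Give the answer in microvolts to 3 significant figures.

Range is 15 V.
Solving 6.02 N ≥ 93.1 − 1.76: N ≥ 15.173. Round up → N = 16.
LSB = 15 V ÷ 2^16 = 15/65536 V = 228.88 µV.
RMS noise = LSB/√12 = 66.1 µV.

66.1 µV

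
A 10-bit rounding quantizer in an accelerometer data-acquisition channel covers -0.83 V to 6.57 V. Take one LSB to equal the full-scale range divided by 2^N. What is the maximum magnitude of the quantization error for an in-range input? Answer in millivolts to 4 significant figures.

3.613 mV

The full-scale span is 6.57 − (-0.83) = 7.4 V.
Step size = 7.4/1024 V = 7.22656 mV.
|e|_max = LSB/2 = 3.613 mV.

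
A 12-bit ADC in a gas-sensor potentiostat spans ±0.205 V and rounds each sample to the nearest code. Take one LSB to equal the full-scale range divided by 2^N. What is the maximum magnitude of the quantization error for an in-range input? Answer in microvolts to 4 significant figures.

Full-scale range = 0.205 V − (-0.205 V) = 0.41 V.
LSB = 0.41 V / 2^12 = 100.098 µV.
|e|_max = LSB/2 = 50.05 µV.

50.05 µV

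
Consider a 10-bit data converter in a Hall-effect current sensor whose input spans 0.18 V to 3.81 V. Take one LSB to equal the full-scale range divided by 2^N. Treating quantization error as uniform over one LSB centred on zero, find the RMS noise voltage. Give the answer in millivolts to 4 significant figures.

The full-scale span is 3.81 − (0.18) = 3.63 V.
One LSB is 3.63 V / 1024 = 3.54492 mV.
RMS of a uniform error over width LSB is LSB/√12 = 1.023 mV.

1.023 mV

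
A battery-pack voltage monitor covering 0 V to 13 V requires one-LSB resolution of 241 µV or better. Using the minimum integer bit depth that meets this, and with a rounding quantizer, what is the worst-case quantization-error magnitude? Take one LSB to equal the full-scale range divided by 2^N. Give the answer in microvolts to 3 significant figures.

Full-scale range = 13 V.
13 V / 241 µV = 53940. Since 2^15 = 32768 and 2^16 = 65536, N = 16.
One LSB is 13 V / 65536 = 198.36 µV.
Half an LSB is 99.2 µV.

99.2 µV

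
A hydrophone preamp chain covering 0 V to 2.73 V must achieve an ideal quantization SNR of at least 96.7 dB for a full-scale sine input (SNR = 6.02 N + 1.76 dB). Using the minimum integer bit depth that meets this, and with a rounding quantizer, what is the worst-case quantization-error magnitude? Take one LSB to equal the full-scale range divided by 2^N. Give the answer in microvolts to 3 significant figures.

Span = 2.73 V.
Solving 6.02 N ≥ 96.7 − 1.76: N ≥ 15.771. Round up → N = 16.
Step size = 2.73/65536 V = 41.656 µV.
Half an LSB is 20.8 µV.

20.8 µV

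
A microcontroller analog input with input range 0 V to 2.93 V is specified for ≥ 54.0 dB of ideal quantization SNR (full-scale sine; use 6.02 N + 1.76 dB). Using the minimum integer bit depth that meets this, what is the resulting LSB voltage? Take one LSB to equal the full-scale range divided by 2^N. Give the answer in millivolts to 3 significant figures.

Full-scale range = 2.93 V.
Solving 6.02 N ≥ 54.0 − 1.76: N ≥ 8.678. Round up → N = 9.
Step size = 2.93/512 V = 5.72 mV.

5.72 mV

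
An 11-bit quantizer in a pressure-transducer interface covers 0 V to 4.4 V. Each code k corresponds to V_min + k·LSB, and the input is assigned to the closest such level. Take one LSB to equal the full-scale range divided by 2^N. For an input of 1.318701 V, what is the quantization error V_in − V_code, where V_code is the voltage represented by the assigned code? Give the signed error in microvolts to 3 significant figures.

Range is 4.4 V. LSB = 4.4 V / 2^11 ≈ 2.148 mV.
Position in LSBs: (1.318701 − (0)) × 2048/4.4 = 613.7954; rounding gives k = 614.
V_code = V_min + k × range/2^11 = 0 + 614 × 4.4/2048 = 1.319140625 V.
V_in − V_code = 1.318701 − (1.319140625) = −440 µV.

−440 µV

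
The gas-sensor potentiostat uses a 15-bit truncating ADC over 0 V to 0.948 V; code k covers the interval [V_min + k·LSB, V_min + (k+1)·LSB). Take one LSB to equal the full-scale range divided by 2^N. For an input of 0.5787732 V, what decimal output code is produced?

20005

Range is 0.948 V. LSB = 0.948 V / 2^15 ≈ 28.93 µV.
V_in − V_min = 0.5787732 − (0) = 0.5787732 V.
Divide by LSB: 0.5787732 × 32768/0.948 = 20005.5277.
Truncating gives code 20005.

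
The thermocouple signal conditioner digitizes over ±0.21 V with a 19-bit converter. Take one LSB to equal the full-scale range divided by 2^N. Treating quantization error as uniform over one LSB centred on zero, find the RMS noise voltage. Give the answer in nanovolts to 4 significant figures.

Span: 0.21 V − (-0.21 V) = 0.42 V.
LSB = 0.42 V / 2^19 = 0.801086 µV.
V_rms = LSB/√12 = 0.801086 µV / √12 = 231.3 nV.

231.3 nV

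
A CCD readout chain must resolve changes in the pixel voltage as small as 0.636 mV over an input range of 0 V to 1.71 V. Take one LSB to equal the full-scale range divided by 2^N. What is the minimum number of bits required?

Span = 1.71 V.
1.71 V / 0.636 mV = 2689. Since 2^11 = 2048 and 2^12 = 4096, N = 12.

12 bits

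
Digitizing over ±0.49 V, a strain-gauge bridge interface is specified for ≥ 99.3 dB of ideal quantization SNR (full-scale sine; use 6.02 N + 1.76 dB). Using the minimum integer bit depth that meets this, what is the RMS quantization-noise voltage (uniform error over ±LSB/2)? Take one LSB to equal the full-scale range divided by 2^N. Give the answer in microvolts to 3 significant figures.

Span: 0.49 V − (-0.49 V) = 0.98 V.
Required N = ⌈(99.3 − 1.76)/6.02⌉ = ⌈16.203⌉ = 17.
Step size = 0.98/131072 V = 7.4768 µV.
σ_q = LSB/√12 = 7.4768 µV/3.4641 = 2.16 µV.

2.16 µV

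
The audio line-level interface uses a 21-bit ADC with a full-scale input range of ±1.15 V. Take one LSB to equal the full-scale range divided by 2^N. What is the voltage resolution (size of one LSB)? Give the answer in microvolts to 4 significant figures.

1.097 µV

Range = 1.15 − (-1.15) = 2.3 V.
Number of codes = 2^21 = 2097152.
LSB = 2.3 V ÷ 2^21 = 2.3/2097152 V = 1.097 µV.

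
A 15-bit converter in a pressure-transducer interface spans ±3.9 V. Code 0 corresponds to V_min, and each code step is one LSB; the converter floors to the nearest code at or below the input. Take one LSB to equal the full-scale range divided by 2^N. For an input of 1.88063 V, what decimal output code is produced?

24284

The full-scale span is 3.9 − (-3.9) = 7.8 V. LSB = 7.8 V / 2^15 ≈ 238.0 µV.
code = ⌊(V_in − V_min)/LSB⌋ = ⌊(V_in − V_min) × 2^15 / range⌋
     = ⌊(1.88063 − (-3.9)) × 32768 / 7.8⌋ = ⌊5.78063 × 32768/7.8⌋
     = ⌊24284.575⌋ = 24284.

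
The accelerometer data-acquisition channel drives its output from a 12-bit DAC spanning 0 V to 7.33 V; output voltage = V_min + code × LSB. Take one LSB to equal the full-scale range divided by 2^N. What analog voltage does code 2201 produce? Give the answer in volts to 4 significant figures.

3.939 V

Span = 7.33 V. LSB = 7.33 V / 2^12.
V_out = V_min + code × LSB = 0 V + 2201 × 7.33 V / 4096
      = 0 V + 3.93880 V = 3.93880 V.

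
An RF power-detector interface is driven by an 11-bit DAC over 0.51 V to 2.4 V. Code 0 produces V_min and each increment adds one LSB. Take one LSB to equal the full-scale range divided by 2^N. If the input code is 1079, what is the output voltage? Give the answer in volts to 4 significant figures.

1.506 V

Range = 2.4 − (0.51) = 1.89 V. LSB = 1.89 V / 2^11.
V_out = V_min + code × LSB = 0.51 V + 1079 × 1.89 V / 2048
      = 0.51 V + 0.995757 V = 1.50576 V.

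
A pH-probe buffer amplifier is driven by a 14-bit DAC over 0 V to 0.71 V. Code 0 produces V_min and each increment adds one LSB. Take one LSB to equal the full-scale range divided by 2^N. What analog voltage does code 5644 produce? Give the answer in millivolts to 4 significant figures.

Range is 0.71 V. LSB = 0.71 V / 2^14.
V_out = 0 + 5644 × (0.71/16384) V
      = 0 V + 0.244583 V = 0.244583 V.

244.6 mV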